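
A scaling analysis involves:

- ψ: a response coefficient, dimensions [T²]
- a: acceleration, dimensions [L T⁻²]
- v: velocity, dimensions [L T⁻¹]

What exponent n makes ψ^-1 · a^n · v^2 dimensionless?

Balance the L exponent: (1)·n from a, plus −(0) + 2·(1) = 2 from the rest, must sum to zero.
n + 2 = 0, so n = -2.

-2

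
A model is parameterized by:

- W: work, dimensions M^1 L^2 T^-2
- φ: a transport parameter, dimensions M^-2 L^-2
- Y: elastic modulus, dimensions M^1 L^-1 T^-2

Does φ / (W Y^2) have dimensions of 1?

no

Sum the exponent of each base dimension across the product:
  M: −[W]_M + [φ]_M − 2·[Y]_M = −(1) + (-2) − 2·(1) = -5
  L: −[W]_L + [φ]_L − 2·[Y]_L = −(2) + (-2) − 2·(-1) = -2
  T: −[W]_T + [φ]_T − 2·[Y]_T = −(-2) + (0) − 2·(-2) = 6
Net dimensions [M⁻⁵ L⁻² T⁶] ≠ [1] — not dimensionless.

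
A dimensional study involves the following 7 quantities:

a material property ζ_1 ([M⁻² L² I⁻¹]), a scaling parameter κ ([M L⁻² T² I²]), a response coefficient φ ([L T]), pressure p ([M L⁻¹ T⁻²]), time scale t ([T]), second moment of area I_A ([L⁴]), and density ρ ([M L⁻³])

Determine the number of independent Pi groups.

3

There are 7 variables and 4 base dimensions (M, L, T, I).
The dimension matrix has rank 4.
Independent dimensionless groups: 7 − 4 = 3.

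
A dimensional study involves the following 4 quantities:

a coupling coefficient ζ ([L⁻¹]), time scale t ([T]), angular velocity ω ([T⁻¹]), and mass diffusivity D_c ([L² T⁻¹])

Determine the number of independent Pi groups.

There are 4 variables and 2 base dimensions (L, T).
The dimension matrix has rank 2.
Independent dimensionless groups: 4 − 2 = 2.

2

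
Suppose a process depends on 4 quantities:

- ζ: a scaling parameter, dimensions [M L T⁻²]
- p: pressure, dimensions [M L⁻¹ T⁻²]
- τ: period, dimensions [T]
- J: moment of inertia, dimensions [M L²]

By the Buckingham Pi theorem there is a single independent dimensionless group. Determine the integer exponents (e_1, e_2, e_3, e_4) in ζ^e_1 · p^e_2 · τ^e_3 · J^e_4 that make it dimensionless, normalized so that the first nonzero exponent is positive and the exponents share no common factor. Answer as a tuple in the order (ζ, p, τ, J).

M: e_1·(1) + e_2·(1) + e_3·(0) + e_4·(1) = 0
L: e_1·(1) + e_2·(-1) + e_3·(0) + e_4·(2) = 0
T: e_1·(-2) + e_2·(-2) + e_3·(1) + e_4·(0) = 0
Solving this homogeneous linear system for the smallest-integer solution (first nonzero entry positive) gives (3, -1, 4, -2).

(3, -1, 4, -2)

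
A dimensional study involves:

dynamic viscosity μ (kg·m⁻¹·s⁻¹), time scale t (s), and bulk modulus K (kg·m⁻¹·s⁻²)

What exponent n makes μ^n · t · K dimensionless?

Balance the M exponent: (1)·n from μ, plus (0) + (1) = 1 from the rest, must sum to zero.
n + 1 = 0, so n = -1.

-1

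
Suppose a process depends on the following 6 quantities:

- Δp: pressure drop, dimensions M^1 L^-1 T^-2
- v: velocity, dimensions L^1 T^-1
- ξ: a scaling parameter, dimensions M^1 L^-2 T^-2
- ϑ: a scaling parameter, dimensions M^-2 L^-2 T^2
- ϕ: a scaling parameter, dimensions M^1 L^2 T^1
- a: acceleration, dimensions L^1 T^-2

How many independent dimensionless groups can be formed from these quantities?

3

There are 6 variables and 3 base dimensions (M, L, T).
The dimension matrix has rank 3.
Independent dimensionless groups: 6 − 3 = 3.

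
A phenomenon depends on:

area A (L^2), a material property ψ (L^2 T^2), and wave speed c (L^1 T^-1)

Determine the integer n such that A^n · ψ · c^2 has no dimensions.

-2

Balance the L exponent: (2)·n from A, plus (2) + 2·(1) = 4 from the rest, must sum to zero.
2n + 4 = 0, so n = -2.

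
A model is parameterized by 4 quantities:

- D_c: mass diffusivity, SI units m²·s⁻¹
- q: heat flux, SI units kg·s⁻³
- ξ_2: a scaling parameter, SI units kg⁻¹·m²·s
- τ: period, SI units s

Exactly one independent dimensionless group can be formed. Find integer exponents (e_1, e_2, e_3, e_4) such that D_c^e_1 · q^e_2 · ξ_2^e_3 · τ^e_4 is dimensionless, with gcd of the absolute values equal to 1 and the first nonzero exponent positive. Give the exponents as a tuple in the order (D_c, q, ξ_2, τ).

M: e_1·(0) + e_2·(1) + e_3·(-1) + e_4·(0) = 0
L: e_1·(2) + e_2·(0) + e_3·(2) + e_4·(0) = 0
T: e_1·(-1) + e_2·(-3) + e_3·(1) + e_4·(1) = 0
Solving this homogeneous linear system for the smallest-integer solution (first nonzero entry positive) gives (1, -1, -1, -1).

(1, -1, -1, -1)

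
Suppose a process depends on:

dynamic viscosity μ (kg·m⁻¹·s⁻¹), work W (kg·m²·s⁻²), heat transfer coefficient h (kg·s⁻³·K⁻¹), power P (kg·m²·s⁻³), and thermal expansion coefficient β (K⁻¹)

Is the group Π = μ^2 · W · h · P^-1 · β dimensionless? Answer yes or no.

no

Sum the exponent of each base dimension across the product:
  M: 2·[μ]_M + [W]_M + [h]_M − [P]_M + [β]_M = 2·(1) + (1) + (1) − (1) + (0) = 3
  L: 2·[μ]_L + [W]_L + [h]_L − [P]_L + [β]_L = 2·(-1) + (2) + (0) − (2) + (0) = -2
  T: 2·[μ]_T + [W]_T + [h]_T − [P]_T + [β]_T = 2·(-1) + (-2) + (-3) − (-3) + (0) = -4
  Θ: 2·[μ]_Θ + [W]_Θ + [h]_Θ − [P]_Θ + [β]_Θ = 2·(0) + (0) + (-1) − (0) + (-1) = -2
Net dimensions [M³ L⁻² T⁻⁴ Θ⁻²] ≠ [1] — not dimensionless.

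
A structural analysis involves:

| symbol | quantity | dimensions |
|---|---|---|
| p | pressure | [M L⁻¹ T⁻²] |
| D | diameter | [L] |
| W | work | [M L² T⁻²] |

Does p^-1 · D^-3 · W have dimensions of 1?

Sum the exponent of each base dimension across the product:
  M: −[p]_M − 3·[D]_M + [W]_M = −(1) − 3·(0) + (1) = 0
  L: −[p]_L − 3·[D]_L + [W]_L = −(-1) − 3·(1) + (2) = 0
  T: −[p]_T − 3·[D]_T + [W]_T = −(-2) − 3·(0) + (-2) = 0
All base exponents vanish — dimensionless.

yes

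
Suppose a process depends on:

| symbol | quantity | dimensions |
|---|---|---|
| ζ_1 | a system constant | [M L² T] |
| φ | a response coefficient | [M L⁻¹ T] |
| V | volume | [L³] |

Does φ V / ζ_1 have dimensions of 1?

Sum the exponent of each base dimension across the product:
  M: −[ζ_1]_M + [φ]_M + [V]_M = −(1) + (1) + (0) = 0
  L: −[ζ_1]_L + [φ]_L + [V]_L = −(2) + (-1) + (3) = 0
  T: −[ζ_1]_T + [φ]_T + [V]_T = −(1) + (1) + (0) = 0
All base exponents vanish — dimensionless.

yes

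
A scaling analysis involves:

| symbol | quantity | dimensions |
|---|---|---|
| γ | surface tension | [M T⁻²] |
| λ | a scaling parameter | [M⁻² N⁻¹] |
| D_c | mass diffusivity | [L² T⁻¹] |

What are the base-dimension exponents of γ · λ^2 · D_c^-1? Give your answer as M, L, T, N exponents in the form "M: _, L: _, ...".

Collect each base-dimension exponent across the product:
  M: (1) + 2·(-2) − (0) = -3
  L: (0) + 2·(0) − (2) = -2
  T: (-2) + 2·(0) − (-1) = -1
  N: (0) + 2·(-1) − (0) = -2
So the dimensions are [M⁻³ L⁻² T⁻¹ N⁻²].

M: -3, L: -2, T: -1, N: -2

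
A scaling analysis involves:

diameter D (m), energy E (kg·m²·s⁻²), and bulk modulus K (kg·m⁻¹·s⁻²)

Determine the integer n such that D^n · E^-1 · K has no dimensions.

Balance the L exponent: (1)·n from D, plus −(2) + (-1) = -3 from the rest, must sum to zero.
n − 3 = 0, so n = 3.

3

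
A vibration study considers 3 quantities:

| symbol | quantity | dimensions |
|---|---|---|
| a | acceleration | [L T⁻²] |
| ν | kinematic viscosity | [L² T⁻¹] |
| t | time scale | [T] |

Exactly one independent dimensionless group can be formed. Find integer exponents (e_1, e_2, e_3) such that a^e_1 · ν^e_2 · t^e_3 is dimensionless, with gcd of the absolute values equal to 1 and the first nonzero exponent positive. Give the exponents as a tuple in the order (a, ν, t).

(2, -1, 3)

L: e_1·(1) + e_2·(2) + e_3·(0) = 0
T: e_1·(-2) + e_2·(-1) + e_3·(1) = 0
Solving this homogeneous linear system for the smallest-integer solution (first nonzero entry positive) gives (2, -1, 3).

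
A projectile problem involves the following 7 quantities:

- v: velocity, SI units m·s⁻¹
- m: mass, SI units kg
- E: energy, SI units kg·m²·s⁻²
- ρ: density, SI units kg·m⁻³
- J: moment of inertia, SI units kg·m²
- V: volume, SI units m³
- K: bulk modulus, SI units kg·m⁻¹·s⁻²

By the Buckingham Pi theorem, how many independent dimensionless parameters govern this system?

There are 7 variables and 3 base dimensions (M, L, T).
The dimension matrix has rank 3.
Independent dimensionless groups: 7 − 3 = 4.

4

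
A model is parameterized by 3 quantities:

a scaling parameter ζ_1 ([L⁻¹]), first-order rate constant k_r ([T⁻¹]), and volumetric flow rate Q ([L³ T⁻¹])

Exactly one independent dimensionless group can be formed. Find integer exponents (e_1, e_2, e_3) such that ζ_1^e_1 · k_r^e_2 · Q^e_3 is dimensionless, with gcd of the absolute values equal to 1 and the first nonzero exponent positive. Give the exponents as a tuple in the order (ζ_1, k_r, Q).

(3, -1, 1)

L: e_1·(-1) + e_2·(0) + e_3·(3) = 0
T: e_1·(0) + e_2·(-1) + e_3·(-1) = 0
Solving this homogeneous linear system for the smallest-integer solution (first nonzero entry positive) gives (3, -1, 1).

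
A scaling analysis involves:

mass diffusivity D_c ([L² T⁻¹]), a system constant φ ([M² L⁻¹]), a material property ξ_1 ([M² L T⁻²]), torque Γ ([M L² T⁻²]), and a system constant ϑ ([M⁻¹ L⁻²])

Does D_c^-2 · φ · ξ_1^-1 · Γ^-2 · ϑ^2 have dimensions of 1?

Sum the exponent of each base dimension across the product:
  M: −2·[D_c]_M + [φ]_M − [ξ_1]_M − 2·[Γ]_M + 2·[ϑ]_M = −2·(0) + (2) − (2) − 2·(1) + 2·(-1) = -4
  L: −2·[D_c]_L + [φ]_L − [ξ_1]_L − 2·[Γ]_L + 2·[ϑ]_L = −2·(2) + (-1) − (1) − 2·(2) + 2·(-2) = -14
  T: −2·[D_c]_T + [φ]_T − [ξ_1]_T − 2·[Γ]_T + 2·[ϑ]_T = −2·(-1) + (0) − (-2) − 2·(-2) + 2·(0) = 8
Net dimensions [M⁻⁴ L⁻¹⁴ T⁸] ≠ [1] — not dimensionless.

no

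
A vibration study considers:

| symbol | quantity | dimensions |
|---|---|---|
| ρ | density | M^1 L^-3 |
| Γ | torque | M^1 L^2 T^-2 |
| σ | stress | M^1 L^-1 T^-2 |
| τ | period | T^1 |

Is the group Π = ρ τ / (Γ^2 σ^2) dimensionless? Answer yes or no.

Sum the exponent of each base dimension across the product:
  M: [ρ]_M − 2·[Γ]_M − 2·[σ]_M + [τ]_M = (1) − 2·(1) − 2·(1) + (0) = -3
  L: [ρ]_L − 2·[Γ]_L − 2·[σ]_L + [τ]_L = (-3) − 2·(2) − 2·(-1) + (0) = -5
  T: [ρ]_T − 2·[Γ]_T − 2·[σ]_T + [τ]_T = (0) − 2·(-2) − 2·(-2) + (1) = 9
Net dimensions [M⁻³ L⁻⁵ T⁹] ≠ [1] — not dimensionless.

no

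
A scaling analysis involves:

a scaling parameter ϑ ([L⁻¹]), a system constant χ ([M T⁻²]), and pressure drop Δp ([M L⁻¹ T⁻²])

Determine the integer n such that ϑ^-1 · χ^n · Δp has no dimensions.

Balance the M exponent: (1)·n from χ, plus −(0) + (1) = 1 from the rest, must sum to zero.
n + 1 = 0, so n = -1.

-1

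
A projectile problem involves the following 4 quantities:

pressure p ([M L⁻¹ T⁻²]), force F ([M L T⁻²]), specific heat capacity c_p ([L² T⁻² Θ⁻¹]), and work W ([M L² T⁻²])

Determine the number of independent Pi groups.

There are 4 variables and 4 base dimensions (M, L, T, Θ).
The dimension matrix has rank 3 (less than 4: the dimension vectors are linearly dependent).
Independent dimensionless groups: 4 − 3 = 1.

1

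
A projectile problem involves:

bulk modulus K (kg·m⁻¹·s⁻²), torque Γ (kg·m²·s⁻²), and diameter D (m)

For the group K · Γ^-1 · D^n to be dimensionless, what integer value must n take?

3

Balance the L exponent: (1)·n from D, plus (-1) − (2) = -3 from the rest, must sum to zero.
n − 3 = 0, so n = 3.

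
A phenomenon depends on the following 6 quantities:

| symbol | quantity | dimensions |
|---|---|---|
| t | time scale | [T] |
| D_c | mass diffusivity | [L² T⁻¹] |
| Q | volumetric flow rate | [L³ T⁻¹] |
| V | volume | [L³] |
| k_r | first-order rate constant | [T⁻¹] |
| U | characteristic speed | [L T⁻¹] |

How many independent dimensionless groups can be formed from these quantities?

4

There are 6 variables and 2 base dimensions (L, T).
The dimension matrix has rank 2.
Independent dimensionless groups: 6 − 2 = 4.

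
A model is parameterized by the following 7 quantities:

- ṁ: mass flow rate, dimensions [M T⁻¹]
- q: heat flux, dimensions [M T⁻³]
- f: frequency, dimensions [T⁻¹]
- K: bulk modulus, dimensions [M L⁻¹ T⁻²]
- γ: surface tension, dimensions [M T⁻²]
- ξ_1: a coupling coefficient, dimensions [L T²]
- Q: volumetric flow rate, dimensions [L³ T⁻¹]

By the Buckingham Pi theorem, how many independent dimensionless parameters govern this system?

4

There are 7 variables and 3 base dimensions (M, L, T).
The dimension matrix has rank 3.
Independent dimensionless groups: 7 − 3 = 4.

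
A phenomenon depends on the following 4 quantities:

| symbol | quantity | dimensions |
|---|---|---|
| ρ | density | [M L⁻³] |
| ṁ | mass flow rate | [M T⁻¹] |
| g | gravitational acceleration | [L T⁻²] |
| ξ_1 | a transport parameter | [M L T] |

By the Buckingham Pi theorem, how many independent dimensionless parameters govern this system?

1

There are 4 variables and 3 base dimensions (M, L, T).
The dimension matrix has rank 3.
Independent dimensionless groups: 4 − 3 = 1.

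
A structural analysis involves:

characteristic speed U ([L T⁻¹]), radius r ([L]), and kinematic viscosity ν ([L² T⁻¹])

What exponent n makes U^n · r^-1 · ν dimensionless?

-1

Balance the L exponent: (1)·n from U, plus −(1) + (2) = 1 from the rest, must sum to zero.
n + 1 = 0, so n = -1.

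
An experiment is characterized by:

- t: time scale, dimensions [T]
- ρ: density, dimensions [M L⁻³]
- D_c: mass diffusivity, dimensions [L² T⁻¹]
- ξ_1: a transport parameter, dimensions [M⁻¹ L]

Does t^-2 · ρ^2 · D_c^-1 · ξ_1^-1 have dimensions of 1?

no

Sum the exponent of each base dimension across the product:
  M: −2·[t]_M + 2·[ρ]_M − [D_c]_M − [ξ_1]_M = −2·(0) + 2·(1) − (0) − (-1) = 3
  L: −2·[t]_L + 2·[ρ]_L − [D_c]_L − [ξ_1]_L = −2·(0) + 2·(-3) − (2) − (1) = -9
  T: −2·[t]_T + 2·[ρ]_T − [D_c]_T − [ξ_1]_T = −2·(1) + 2·(0) − (-1) − (0) = -1
Net dimensions [M³ L⁻⁹ T⁻¹] ≠ [1] — not dimensionless.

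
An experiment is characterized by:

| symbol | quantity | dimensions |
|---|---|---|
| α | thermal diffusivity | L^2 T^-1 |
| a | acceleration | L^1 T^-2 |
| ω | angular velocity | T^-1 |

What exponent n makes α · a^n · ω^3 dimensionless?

-2

Balance the L exponent: (1)·n from a, plus (2) + 3·(0) = 2 from the rest, must sum to zero.
n + 2 = 0, so n = -2.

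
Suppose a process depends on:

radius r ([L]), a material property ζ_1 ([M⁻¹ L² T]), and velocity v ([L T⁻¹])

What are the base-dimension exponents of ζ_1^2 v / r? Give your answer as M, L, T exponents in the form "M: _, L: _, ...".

M: -2, L: 4, T: 1

Collect each base-dimension exponent across the product:
  M: −(0) + 2·(-1) + (0) = -2
  L: −(1) + 2·(2) + (1) = 4
  T: −(0) + 2·(1) + (-1) = 1
So the dimensions are [M⁻² L⁴ T].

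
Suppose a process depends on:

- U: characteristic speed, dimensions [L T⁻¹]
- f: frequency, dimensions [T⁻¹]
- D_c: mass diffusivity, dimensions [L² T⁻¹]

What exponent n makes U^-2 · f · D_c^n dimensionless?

Balance the L exponent: (2)·n from D_c, plus −2·(1) + (0) = -2 from the rest, must sum to zero.
2n − 2 = 0, so n = 1.

1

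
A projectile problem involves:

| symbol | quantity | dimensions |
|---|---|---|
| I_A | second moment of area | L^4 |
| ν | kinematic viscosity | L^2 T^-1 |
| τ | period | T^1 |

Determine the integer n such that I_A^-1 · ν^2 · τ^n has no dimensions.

2

Balance the T exponent: (1)·n from τ, plus −(0) + 2·(-1) = -2 from the rest, must sum to zero.
n − 2 = 0, so n = 2.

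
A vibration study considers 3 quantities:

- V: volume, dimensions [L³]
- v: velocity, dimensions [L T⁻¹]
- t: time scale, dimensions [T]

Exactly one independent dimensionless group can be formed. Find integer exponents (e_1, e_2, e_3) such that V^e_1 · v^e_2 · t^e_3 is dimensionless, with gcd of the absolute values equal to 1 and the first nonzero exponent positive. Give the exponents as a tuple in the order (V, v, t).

L: e_1·(3) + e_2·(1) + e_3·(0) = 0
T: e_1·(0) + e_2·(-1) + e_3·(1) = 0
Solving this homogeneous linear system for the smallest-integer solution (first nonzero entry positive) gives (1, -3, -3).

(1, -3, -3)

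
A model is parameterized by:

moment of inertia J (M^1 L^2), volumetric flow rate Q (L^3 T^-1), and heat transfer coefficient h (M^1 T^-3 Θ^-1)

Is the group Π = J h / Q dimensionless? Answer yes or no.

Sum the exponent of each base dimension across the product:
  M: [J]_M − [Q]_M + [h]_M = (1) − (0) + (1) = 2
  L: [J]_L − [Q]_L + [h]_L = (2) − (3) + (0) = -1
  T: [J]_T − [Q]_T + [h]_T = (0) − (-1) + (-3) = -2
  Θ: [J]_Θ − [Q]_Θ + [h]_Θ = (0) − (0) + (-1) = -1
Net dimensions [M² L⁻¹ T⁻² Θ⁻¹] ≠ [1] — not dimensionless.

no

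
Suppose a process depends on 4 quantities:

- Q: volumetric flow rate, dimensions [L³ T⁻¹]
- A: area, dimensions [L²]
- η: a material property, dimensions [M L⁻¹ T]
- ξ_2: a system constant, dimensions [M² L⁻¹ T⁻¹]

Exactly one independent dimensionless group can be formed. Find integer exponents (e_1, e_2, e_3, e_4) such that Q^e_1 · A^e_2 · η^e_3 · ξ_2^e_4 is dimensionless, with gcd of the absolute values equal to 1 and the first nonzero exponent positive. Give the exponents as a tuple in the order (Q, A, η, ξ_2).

M: e_1·(0) + e_2·(0) + e_3·(1) + e_4·(2) = 0
L: e_1·(3) + e_2·(2) + e_3·(-1) + e_4·(-1) = 0
T: e_1·(-1) + e_2·(0) + e_3·(1) + e_4·(-1) = 0
Solving this homogeneous linear system for the smallest-integer solution (first nonzero entry positive) gives (3, -4, 2, -1).

(3, -4, 2, -1)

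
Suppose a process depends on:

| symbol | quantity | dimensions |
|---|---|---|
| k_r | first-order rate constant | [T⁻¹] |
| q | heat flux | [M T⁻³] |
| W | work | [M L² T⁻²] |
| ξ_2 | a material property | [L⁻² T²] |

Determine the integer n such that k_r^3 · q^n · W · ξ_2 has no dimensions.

Balance the M exponent: (1)·n from q, plus 3·(0) + (1) + (0) = 1 from the rest, must sum to zero.
n + 1 = 0, so n = -1.

-1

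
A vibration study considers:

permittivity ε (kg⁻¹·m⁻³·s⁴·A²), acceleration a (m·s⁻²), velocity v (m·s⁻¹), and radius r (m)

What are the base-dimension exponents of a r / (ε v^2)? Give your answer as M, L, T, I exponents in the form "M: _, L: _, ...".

M: 1, L: 3, T: -4, I: -2

Collect each base-dimension exponent across the product:
  M: −(-1) + (0) − 2·(0) + (0) = 1
  L: −(-3) + (1) − 2·(1) + (1) = 3
  T: −(4) + (-2) − 2·(-1) + (0) = -4
  I: −(2) + (0) − 2·(0) + (0) = -2
So the dimensions are [M L³ T⁻⁴ I⁻²].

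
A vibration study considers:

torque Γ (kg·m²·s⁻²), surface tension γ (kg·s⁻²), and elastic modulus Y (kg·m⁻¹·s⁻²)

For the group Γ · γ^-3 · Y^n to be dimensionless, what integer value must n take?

Balance the M exponent: (1)·n from Y, plus (1) − 3·(1) = -2 from the rest, must sum to zero.
n − 2 = 0, so n = 2.

2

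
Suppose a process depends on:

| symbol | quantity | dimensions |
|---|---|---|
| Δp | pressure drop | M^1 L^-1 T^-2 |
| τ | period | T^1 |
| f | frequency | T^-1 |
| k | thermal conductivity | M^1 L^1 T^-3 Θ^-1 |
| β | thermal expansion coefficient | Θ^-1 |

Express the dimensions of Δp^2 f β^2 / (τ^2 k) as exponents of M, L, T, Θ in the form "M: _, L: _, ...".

Collect each base-dimension exponent across the product:
  M: 2·(1) − 2·(0) + (0) − (1) + 2·(0) = 1
  L: 2·(-1) − 2·(0) + (0) − (1) + 2·(0) = -3
  T: 2·(-2) − 2·(1) + (-1) − (-3) + 2·(0) = -4
  Θ: 2·(0) − 2·(0) + (0) − (-1) + 2·(-1) = -1
So the dimensions are [M L⁻³ T⁻⁴ Θ⁻¹].

M: 1, L: -3, T: -4, Θ: -1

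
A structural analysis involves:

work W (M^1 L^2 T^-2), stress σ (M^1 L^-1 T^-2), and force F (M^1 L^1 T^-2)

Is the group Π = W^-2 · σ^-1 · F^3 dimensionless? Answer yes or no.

Sum the exponent of each base dimension across the product:
  M: −2·[W]_M − [σ]_M + 3·[F]_M = −2·(1) − (1) + 3·(1) = 0
  L: −2·[W]_L − [σ]_L + 3·[F]_L = −2·(2) − (-1) + 3·(1) = 0
  T: −2·[W]_T − [σ]_T + 3·[F]_T = −2·(-2) − (-2) + 3·(-2) = 0
All base exponents vanish — dimensionless.

yes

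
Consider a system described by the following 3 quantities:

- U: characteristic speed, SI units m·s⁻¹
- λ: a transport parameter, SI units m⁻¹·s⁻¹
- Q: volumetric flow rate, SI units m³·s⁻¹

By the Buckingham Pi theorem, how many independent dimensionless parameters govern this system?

1

There are 3 variables and 2 base dimensions (L, T).
The dimension matrix has rank 2.
Independent dimensionless groups: 3 − 2 = 1.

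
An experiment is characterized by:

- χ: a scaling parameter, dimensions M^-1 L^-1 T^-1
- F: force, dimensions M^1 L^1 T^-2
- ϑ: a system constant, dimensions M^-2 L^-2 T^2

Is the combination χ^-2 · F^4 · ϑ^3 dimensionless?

yes

Sum the exponent of each base dimension across the product:
  M: −2·[χ]_M + 4·[F]_M + 3·[ϑ]_M = −2·(-1) + 4·(1) + 3·(-2) = 0
  L: −2·[χ]_L + 4·[F]_L + 3·[ϑ]_L = −2·(-1) + 4·(1) + 3·(-2) = 0
  T: −2·[χ]_T + 4·[F]_T + 3·[ϑ]_T = −2·(-1) + 4·(-2) + 3·(2) = 0
All base exponents vanish — dimensionless.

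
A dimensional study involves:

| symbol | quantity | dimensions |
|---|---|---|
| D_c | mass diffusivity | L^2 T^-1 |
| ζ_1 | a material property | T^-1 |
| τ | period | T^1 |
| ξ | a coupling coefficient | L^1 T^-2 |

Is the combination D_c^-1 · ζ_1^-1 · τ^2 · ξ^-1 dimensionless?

no

Sum the exponent of each base dimension across the product:
  L: −[D_c]_L − [ζ_1]_L + 2·[τ]_L − [ξ]_L = −(2) − (0) + 2·(0) − (1) = -3
  T: −[D_c]_T − [ζ_1]_T + 2·[τ]_T − [ξ]_T = −(-1) − (-1) + 2·(1) − (-2) = 6
Net dimensions [L⁻³ T⁶] ≠ [1] — not dimensionless.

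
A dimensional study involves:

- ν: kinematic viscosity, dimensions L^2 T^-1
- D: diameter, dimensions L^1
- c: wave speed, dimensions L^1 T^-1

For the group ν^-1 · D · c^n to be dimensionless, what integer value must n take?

Balance the L exponent: (1)·n from c, plus −(2) + (1) = -1 from the rest, must sum to zero.
n − 1 = 0, so n = 1.

1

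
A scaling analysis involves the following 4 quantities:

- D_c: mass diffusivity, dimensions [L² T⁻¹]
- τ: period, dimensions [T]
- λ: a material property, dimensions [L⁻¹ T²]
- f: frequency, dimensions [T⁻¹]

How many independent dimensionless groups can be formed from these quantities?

2

There are 4 variables and 2 base dimensions (L, T).
The dimension matrix has rank 2.
Independent dimensionless groups: 4 − 2 = 2.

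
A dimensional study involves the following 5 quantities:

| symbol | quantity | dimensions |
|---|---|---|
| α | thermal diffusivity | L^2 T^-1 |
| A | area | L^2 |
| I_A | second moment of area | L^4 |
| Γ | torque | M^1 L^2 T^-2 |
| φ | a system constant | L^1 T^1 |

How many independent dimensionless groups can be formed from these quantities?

2

There are 5 variables and 3 base dimensions (M, L, T).
The dimension matrix has rank 3.
Independent dimensionless groups: 5 − 3 = 2.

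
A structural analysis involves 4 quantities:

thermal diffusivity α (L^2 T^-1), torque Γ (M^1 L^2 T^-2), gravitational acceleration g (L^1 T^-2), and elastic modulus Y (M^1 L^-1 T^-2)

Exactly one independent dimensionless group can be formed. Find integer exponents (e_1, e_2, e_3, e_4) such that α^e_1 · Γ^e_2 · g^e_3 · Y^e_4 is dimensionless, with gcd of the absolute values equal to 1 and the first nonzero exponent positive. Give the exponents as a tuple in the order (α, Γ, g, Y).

(2, -1, -1, 1)

M: e_1·(0) + e_2·(1) + e_3·(0) + e_4·(1) = 0
L: e_1·(2) + e_2·(2) + e_3·(1) + e_4·(-1) = 0
T: e_1·(-1) + e_2·(-2) + e_3·(-2) + e_4·(-2) = 0
Solving this homogeneous linear system for the smallest-integer solution (first nonzero entry positive) gives (2, -1, -1, 1).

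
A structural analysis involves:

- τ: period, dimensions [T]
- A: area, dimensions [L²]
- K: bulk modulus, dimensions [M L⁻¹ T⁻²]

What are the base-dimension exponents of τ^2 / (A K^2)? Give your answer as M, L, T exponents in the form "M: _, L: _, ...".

Collect each base-dimension exponent across the product:
  M: 2·(0) − (0) − 2·(1) = -2
  L: 2·(0) − (2) − 2·(-1) = 0
  T: 2·(1) − (0) − 2·(-2) = 6
So the dimensions are [M⁻² T⁶].

M: -2, L: 0, T: 6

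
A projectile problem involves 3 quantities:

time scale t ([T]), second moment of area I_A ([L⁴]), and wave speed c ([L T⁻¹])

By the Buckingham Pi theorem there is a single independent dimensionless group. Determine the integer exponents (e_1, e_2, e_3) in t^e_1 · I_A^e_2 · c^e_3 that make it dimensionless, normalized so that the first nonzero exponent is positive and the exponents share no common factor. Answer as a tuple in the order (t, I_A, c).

(4, -1, 4)

L: e_1·(0) + e_2·(4) + e_3·(1) = 0
T: e_1·(1) + e_2·(0) + e_3·(-1) = 0
Solving this homogeneous linear system for the smallest-integer solution (first nonzero entry positive) gives (4, -1, 4).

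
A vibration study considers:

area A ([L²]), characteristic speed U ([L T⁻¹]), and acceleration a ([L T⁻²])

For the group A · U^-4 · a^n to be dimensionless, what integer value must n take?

2

Balance the L exponent: (1)·n from a, plus (2) − 4·(1) = -2 from the rest, must sum to zero.
n − 2 = 0, so n = 2.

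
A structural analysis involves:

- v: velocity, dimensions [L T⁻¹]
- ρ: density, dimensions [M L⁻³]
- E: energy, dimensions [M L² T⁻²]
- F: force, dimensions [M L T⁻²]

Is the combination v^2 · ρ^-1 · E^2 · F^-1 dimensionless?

Sum the exponent of each base dimension across the product:
  M: 2·[v]_M − [ρ]_M + 2·[E]_M − [F]_M = 2·(0) − (1) + 2·(1) − (1) = 0
  L: 2·[v]_L − [ρ]_L + 2·[E]_L − [F]_L = 2·(1) − (-3) + 2·(2) − (1) = 8
  T: 2·[v]_T − [ρ]_T + 2·[E]_T − [F]_T = 2·(-1) − (0) + 2·(-2) − (-2) = -4
Net dimensions [L⁸ T⁻⁴] ≠ [1] — not dimensionless.

no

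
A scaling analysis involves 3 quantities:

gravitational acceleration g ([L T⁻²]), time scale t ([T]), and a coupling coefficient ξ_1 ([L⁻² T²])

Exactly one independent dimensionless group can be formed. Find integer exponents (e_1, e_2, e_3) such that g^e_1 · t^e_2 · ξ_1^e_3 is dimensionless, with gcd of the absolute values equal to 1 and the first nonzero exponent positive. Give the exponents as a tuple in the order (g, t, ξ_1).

(2, 2, 1)

L: e_1·(1) + e_2·(0) + e_3·(-2) = 0
T: e_1·(-2) + e_2·(1) + e_3·(2) = 0
Solving this homogeneous linear system for the smallest-integer solution (first nonzero entry positive) gives (2, 2, 1).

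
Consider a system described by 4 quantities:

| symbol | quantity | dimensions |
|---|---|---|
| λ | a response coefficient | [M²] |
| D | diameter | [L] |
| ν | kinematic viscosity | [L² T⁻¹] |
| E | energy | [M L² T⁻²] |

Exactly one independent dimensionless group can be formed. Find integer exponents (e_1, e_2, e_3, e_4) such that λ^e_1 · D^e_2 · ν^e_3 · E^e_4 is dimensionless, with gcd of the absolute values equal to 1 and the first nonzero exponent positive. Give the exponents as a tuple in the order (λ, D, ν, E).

M: e_1·(2) + e_2·(0) + e_3·(0) + e_4·(1) = 0
L: e_1·(0) + e_2·(1) + e_3·(2) + e_4·(2) = 0
T: e_1·(0) + e_2·(0) + e_3·(-1) + e_4·(-2) = 0
Solving this homogeneous linear system for the smallest-integer solution (first nonzero entry positive) gives (1, -4, 4, -2).

(1, -4, 4, -2)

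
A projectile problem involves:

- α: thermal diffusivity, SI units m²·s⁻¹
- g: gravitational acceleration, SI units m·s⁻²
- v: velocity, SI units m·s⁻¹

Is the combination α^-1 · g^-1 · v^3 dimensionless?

Sum the exponent of each base dimension across the product:
  L: −[α]_L − [g]_L + 3·[v]_L = −(2) − (1) + 3·(1) = 0
  T: −[α]_T − [g]_T + 3·[v]_T = −(-1) − (-2) + 3·(-1) = 0
All base exponents vanish — dimensionless.

yes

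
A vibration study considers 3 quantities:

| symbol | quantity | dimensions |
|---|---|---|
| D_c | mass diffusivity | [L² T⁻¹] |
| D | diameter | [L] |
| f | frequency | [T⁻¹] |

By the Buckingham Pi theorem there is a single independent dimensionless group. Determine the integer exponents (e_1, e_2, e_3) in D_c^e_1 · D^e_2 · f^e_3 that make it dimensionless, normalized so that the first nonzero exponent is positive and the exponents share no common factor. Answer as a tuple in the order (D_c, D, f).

(1, -2, -1)

L: e_1·(2) + e_2·(1) + e_3·(0) = 0
T: e_1·(-1) + e_2·(0) + e_3·(-1) = 0
Solving this homogeneous linear system for the smallest-integer solution (first nonzero entry positive) gives (1, -2, -1).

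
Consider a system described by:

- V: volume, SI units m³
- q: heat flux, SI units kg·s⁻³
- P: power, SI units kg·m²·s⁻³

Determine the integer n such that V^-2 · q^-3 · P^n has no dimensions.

3

Balance the M exponent: (1)·n from P, plus −2·(0) − 3·(1) = -3 from the rest, must sum to zero.
n − 3 = 0, so n = 3.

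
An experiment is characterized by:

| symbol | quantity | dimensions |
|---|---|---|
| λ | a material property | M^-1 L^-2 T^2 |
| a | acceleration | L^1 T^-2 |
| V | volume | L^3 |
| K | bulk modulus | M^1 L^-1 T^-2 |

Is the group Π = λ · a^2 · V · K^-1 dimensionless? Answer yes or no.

Sum the exponent of each base dimension across the product:
  M: [λ]_M + 2·[a]_M + [V]_M − [K]_M = (-1) + 2·(0) + (0) − (1) = -2
  L: [λ]_L + 2·[a]_L + [V]_L − [K]_L = (-2) + 2·(1) + (3) − (-1) = 4
  T: [λ]_T + 2·[a]_T + [V]_T − [K]_T = (2) + 2·(-2) + (0) − (-2) = 0
Net dimensions [M⁻² L⁴] ≠ [1] — not dimensionless.

no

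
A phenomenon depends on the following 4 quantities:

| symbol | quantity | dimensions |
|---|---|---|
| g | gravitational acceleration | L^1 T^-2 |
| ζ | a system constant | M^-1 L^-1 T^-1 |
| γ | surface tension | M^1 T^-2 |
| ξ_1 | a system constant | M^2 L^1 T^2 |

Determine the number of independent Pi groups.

1

There are 4 variables and 3 base dimensions (M, L, T).
The dimension matrix has rank 3.
Independent dimensionless groups: 4 − 3 = 1.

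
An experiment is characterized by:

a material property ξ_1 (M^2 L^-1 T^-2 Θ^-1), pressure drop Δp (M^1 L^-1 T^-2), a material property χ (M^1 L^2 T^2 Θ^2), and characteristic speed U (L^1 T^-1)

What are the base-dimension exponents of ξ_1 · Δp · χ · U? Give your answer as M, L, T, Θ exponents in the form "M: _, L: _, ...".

Collect each base-dimension exponent across the product:
  M: (2) + (1) + (1) + (0) = 4
  L: (-1) + (-1) + (2) + (1) = 1
  T: (-2) + (-2) + (2) + (-1) = -3
  Θ: (-1) + (0) + (2) + (0) = 1
So the dimensions are [M⁴ L T⁻³ Θ].

M: 4, L: 1, T: -3, Θ: 1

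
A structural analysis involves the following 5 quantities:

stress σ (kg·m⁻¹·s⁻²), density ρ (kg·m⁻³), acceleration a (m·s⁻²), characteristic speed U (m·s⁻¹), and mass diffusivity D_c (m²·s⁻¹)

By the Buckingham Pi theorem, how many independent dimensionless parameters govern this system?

There are 5 variables and 3 base dimensions (M, L, T).
The dimension matrix has rank 3.
Independent dimensionless groups: 5 − 3 = 2.

2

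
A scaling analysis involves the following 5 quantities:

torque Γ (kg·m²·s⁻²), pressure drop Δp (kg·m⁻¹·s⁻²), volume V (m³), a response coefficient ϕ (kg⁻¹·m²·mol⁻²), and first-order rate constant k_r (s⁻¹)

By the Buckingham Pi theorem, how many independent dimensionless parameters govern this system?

1

There are 5 variables and 4 base dimensions (M, L, T, N).
The dimension matrix has rank 4.
Independent dimensionless groups: 5 − 4 = 1.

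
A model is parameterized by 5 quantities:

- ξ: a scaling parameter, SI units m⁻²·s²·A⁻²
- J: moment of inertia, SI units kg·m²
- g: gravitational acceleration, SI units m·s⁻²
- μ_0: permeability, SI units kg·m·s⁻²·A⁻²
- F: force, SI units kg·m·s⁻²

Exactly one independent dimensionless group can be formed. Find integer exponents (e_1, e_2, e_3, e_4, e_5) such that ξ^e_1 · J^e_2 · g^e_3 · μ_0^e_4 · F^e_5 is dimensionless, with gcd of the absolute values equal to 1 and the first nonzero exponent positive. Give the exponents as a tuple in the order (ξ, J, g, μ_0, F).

(2, 1, 3, -2, 1)

M: e_1·(0) + e_2·(1) + e_3·(0) + e_4·(1) + e_5·(1) = 0
L: e_1·(-2) + e_2·(2) + e_3·(1) + e_4·(1) + e_5·(1) = 0
T: e_1·(2) + e_2·(0) + e_3·(-2) + e_4·(-2) + e_5·(-2) = 0
I: e_1·(-2) + e_2·(0) + e_3·(0) + e_4·(-2) + e_5·(0) = 0
Solving this homogeneous linear system for the smallest-integer solution (first nonzero entry positive) gives (2, 1, 3, -2, 1).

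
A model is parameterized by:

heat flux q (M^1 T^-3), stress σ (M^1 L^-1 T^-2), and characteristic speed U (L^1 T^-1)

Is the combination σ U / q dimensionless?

Sum the exponent of each base dimension across the product:
  M: −[q]_M + [σ]_M + [U]_M = −(1) + (1) + (0) = 0
  L: −[q]_L + [σ]_L + [U]_L = −(0) + (-1) + (1) = 0
  T: −[q]_T + [σ]_T + [U]_T = −(-3) + (-2) + (-1) = 0
All base exponents vanish — dimensionless.

yes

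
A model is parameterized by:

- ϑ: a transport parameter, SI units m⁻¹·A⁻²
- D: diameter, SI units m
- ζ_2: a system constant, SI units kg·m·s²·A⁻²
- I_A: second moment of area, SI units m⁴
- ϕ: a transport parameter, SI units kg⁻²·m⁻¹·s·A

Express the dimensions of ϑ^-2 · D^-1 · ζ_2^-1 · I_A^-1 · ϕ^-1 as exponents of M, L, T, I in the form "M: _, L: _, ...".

Collect each base-dimension exponent across the product:
  M: −2·(0) − (0) − (1) − (0) − (-2) = 1
  L: −2·(-1) − (1) − (1) − (4) − (-1) = -3
  T: −2·(0) − (0) − (2) − (0) − (1) = -3
  I: −2·(-2) − (0) − (-2) − (0) − (1) = 5
So the dimensions are [M L⁻³ T⁻³ I⁵].

M: 1, L: -3, T: -3, I: 5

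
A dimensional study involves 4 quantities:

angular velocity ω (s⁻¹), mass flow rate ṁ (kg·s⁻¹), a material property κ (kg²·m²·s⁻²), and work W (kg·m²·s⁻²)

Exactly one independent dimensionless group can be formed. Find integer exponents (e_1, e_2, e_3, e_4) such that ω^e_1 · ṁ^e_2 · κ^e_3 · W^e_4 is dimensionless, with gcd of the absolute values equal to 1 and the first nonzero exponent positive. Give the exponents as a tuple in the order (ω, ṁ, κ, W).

M: e_1·(0) + e_2·(1) + e_3·(2) + e_4·(1) = 0
L: e_1·(0) + e_2·(0) + e_3·(2) + e_4·(2) = 0
T: e_1·(-1) + e_2·(-1) + e_3·(-2) + e_4·(-2) = 0
Solving this homogeneous linear system for the smallest-integer solution (first nonzero entry positive) gives (1, -1, 1, -1).

(1, -1, 1, -1)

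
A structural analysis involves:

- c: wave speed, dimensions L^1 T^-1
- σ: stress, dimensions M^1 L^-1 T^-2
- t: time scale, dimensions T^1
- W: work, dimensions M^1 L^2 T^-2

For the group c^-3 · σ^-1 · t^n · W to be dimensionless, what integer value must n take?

-3

Balance the T exponent: (1)·n from t, plus −3·(-1) − (-2) + (-2) = 3 from the rest, must sum to zero.
n + 3 = 0, so n = -3.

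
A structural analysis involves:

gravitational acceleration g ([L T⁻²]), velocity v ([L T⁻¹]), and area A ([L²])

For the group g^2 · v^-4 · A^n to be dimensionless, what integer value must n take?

Balance the L exponent: (2)·n from A, plus 2·(1) − 4·(1) = -2 from the rest, must sum to zero.
2n − 2 = 0, so n = 1.

1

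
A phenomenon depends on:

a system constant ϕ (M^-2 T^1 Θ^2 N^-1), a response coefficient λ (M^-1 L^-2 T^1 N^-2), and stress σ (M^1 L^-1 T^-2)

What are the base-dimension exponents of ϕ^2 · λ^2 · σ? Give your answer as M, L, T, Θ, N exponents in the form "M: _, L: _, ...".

M: -5, L: -5, T: 2, Θ: 4, N: -6

Collect each base-dimension exponent across the product:
  M: 2·(-2) + 2·(-1) + (1) = -5
  L: 2·(0) + 2·(-2) + (-1) = -5
  T: 2·(1) + 2·(1) + (-2) = 2
  Θ: 2·(2) + 2·(0) + (0) = 4
  N: 2·(-1) + 2·(-2) + (0) = -6
So the dimensions are [M⁻⁵ L⁻⁵ T² Θ⁴ N⁻⁶].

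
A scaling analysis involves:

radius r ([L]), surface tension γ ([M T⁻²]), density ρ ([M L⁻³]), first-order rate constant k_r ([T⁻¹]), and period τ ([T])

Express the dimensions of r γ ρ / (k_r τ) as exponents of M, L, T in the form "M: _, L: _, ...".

Collect each base-dimension exponent across the product:
  M: (0) + (1) + (1) − (0) − (0) = 2
  L: (1) + (0) + (-3) − (0) − (0) = -2
  T: (0) + (-2) + (0) − (-1) − (1) = -2
So the dimensions are [M² L⁻² T⁻²].

M: 2, L: -2, T: -2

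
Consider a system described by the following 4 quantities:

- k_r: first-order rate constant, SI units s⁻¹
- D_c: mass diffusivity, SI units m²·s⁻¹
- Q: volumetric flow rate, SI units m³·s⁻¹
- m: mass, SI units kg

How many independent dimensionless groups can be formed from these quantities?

1

There are 4 variables and 3 base dimensions (M, L, T).
The dimension matrix has rank 3.
Independent dimensionless groups: 4 − 3 = 1.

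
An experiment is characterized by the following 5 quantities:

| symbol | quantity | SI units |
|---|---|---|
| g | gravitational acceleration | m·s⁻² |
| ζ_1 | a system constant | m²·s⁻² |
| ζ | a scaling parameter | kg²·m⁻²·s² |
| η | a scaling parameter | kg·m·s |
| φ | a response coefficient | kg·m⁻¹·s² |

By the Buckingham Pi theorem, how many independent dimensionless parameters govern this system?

2

There are 5 variables and 3 base dimensions (M, L, T).
The dimension matrix has rank 3.
Independent dimensionless groups: 5 − 3 = 2.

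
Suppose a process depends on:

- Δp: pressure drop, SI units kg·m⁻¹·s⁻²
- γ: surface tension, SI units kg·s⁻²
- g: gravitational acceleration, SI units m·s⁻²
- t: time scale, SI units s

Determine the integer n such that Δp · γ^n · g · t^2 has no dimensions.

-1

Balance the M exponent: (1)·n from γ, plus (1) + (0) + 2·(0) = 1 from the rest, must sum to zero.
n + 1 = 0, so n = -1.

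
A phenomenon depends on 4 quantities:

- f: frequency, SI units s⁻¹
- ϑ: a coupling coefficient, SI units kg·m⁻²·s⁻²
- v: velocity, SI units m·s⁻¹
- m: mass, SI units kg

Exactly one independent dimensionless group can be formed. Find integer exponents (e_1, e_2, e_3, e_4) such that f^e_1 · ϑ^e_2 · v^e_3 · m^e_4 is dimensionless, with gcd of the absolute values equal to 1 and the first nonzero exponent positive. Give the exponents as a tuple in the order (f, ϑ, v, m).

(4, -1, -2, 1)

M: e_1·(0) + e_2·(1) + e_3·(0) + e_4·(1) = 0
L: e_1·(0) + e_2·(-2) + e_3·(1) + e_4·(0) = 0
T: e_1·(-1) + e_2·(-2) + e_3·(-1) + e_4·(0) = 0
Solving this homogeneous linear system for the smallest-integer solution (first nonzero entry positive) gives (4, -1, -2, 1).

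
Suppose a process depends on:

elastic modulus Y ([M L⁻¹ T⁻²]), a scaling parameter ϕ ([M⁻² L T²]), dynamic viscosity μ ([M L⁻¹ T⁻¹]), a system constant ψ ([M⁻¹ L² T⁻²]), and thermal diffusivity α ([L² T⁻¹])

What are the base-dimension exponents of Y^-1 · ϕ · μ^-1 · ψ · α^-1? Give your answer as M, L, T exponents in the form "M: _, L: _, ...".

Collect each base-dimension exponent across the product:
  M: −(1) + (-2) − (1) + (-1) − (0) = -5
  L: −(-1) + (1) − (-1) + (2) − (2) = 3
  T: −(-2) + (2) − (-1) + (-2) − (-1) = 4
So the dimensions are [M⁻⁵ L³ T⁴].

M: -5, L: 3, T: 4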